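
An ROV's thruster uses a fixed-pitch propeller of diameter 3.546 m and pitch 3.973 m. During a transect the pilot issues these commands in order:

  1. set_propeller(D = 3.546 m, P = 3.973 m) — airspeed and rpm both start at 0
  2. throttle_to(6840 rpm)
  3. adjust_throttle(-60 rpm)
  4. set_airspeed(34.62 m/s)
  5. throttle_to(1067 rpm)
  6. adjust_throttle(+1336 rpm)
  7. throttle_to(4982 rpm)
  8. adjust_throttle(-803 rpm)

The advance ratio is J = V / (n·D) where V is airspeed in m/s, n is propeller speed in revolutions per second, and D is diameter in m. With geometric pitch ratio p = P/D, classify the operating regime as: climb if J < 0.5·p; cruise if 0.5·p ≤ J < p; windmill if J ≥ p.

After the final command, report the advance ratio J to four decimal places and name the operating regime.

J = 0.1402, regime = climb

set_propeller: D = 3.546 m, P = 3.973 m (p = P/D = 1.120417); state ← (V=0, rpm=0)
throttle_to(6840): rpm ← 6840
adjust_throttle(-60): rpm ← 6840 -60 = 6780
set_airspeed(34.62): V ← 34.62 m/s
throttle_to(1067): rpm ← 1067
adjust_throttle(+1336): rpm ← 1067 +1336 = 2403
throttle_to(4982): rpm ← 4982
adjust_throttle(-803): rpm ← 4982 -803 = 4179
final state: V = 34.62 m/s, rpm = 4179 → n = rpm/60 = 69.650000 rev/s
J = V / (n·D) = 34.62 / (69.650000 × 3.546) = 0.140174
regime bands: climb J<0.5602 | cruise [0.5602, 1.1204) | windmill J≥1.1204
J = 0.1402 → climb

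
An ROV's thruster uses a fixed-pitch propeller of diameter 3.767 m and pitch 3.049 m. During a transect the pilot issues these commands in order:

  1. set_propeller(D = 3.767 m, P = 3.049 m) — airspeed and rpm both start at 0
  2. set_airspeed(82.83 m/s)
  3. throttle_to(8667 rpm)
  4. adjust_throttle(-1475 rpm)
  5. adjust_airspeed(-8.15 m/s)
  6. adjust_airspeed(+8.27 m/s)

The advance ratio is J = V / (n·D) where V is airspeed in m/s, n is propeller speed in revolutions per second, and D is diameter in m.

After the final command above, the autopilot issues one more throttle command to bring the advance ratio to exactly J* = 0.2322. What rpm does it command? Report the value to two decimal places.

set_propeller: D = 3.767 m, P = 3.049 m (p = P/D = 0.809397); state ← (V=0, rpm=0)
set_airspeed(82.83): V ← 82.83 m/s
throttle_to(8667): rpm ← 8667
adjust_throttle(-1475): rpm ← 8667 -1475 = 7192
adjust_airspeed(-8.15): V ← 82.83 -8.15 = 74.68 m/s
adjust_airspeed(+8.27): V ← 74.68 +8.27 = 82.95 m/s
final state: V = 82.95 m/s, rpm = 7192 → n = rpm/60 = 119.866667 rev/s
target J* = 0.2322; solve J* = V/(n·D) for n: n = V/(J*·D) = 82.95/(0.2322 × 3.767) = 94.832796 rev/s
rpm = 60·n = 5689.967753

rpm = 5689.97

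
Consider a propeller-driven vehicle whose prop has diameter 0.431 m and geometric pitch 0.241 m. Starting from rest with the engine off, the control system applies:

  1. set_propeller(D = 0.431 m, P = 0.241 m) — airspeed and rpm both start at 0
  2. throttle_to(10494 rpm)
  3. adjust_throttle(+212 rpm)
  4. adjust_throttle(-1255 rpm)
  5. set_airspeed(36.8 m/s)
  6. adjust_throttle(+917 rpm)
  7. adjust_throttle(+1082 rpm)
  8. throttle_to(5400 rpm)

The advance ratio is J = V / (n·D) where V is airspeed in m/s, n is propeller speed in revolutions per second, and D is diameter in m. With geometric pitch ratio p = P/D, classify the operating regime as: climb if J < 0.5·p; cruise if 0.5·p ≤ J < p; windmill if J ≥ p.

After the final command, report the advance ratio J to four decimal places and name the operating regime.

J = 0.9487, regime = windmill

set_propeller: D = 0.431 m, P = 0.241 m (p = P/D = 0.559165); state ← (V=0, rpm=0)
throttle_to(10494): rpm ← 10494
adjust_throttle(+212): rpm ← 10494 +212 = 10706
adjust_throttle(-1255): rpm ← 10706 -1255 = 9451
set_airspeed(36.8): V ← 36.8 m/s
adjust_throttle(+917): rpm ← 9451 +917 = 10368
adjust_throttle(+1082): rpm ← 10368 +1082 = 11450
throttle_to(5400): rpm ← 5400
final state: V = 36.8 m/s, rpm = 5400 → n = rpm/60 = 90.000000 rev/s
J = V / (n·D) = 36.8 / (90.000000 × 0.431) = 0.948698
regime bands: climb J<0.2796 | cruise [0.2796, 0.5592) | windmill J≥0.5592
J = 0.9487 → windmill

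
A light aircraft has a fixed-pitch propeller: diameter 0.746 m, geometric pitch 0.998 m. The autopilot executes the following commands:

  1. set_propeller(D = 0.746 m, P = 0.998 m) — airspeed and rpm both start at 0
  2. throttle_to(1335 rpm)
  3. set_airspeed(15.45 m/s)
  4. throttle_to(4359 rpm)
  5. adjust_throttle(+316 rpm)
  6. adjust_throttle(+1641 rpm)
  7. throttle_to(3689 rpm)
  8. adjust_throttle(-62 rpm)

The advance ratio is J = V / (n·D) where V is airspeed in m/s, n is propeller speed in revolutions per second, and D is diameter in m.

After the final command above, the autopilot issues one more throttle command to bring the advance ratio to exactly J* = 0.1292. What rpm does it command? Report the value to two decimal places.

set_propeller: D = 0.746 m, P = 0.998 m (p = P/D = 1.337802); state ← (V=0, rpm=0)
throttle_to(1335): rpm ← 1335
set_airspeed(15.45): V ← 15.45 m/s
throttle_to(4359): rpm ← 4359
adjust_throttle(+316): rpm ← 4359 +316 = 4675
adjust_throttle(+1641): rpm ← 4675 +1641 = 6316
throttle_to(3689): rpm ← 3689
adjust_throttle(-62): rpm ← 3689 -62 = 3627
final state: V = 15.45 m/s, rpm = 3627 → n = rpm/60 = 60.450000 rev/s
target J* = 0.1292; solve J* = V/(n·D) for n: n = V/(J*·D) = 15.45/(0.1292 × 0.746) = 160.297645 rev/s
rpm = 60·n = 9617.858714

rpm = 9617.86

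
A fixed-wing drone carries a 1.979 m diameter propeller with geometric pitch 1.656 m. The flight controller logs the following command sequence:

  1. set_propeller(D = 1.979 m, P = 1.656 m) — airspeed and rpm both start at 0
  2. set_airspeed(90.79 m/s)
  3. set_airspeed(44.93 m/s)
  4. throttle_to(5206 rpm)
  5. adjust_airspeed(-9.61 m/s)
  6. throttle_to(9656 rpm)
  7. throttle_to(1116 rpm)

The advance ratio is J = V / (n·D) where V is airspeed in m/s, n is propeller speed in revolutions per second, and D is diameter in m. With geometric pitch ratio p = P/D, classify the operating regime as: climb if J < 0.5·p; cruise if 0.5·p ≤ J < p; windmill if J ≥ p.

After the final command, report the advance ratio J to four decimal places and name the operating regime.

set_propeller: D = 1.979 m, P = 1.656 m (p = P/D = 0.836786); state ← (V=0, rpm=0)
set_airspeed(90.79): V ← 90.79 m/s
set_airspeed(44.93): V ← 44.93 m/s
throttle_to(5206): rpm ← 5206
adjust_airspeed(-9.61): V ← 44.93 -9.61 = 35.32 m/s
throttle_to(9656): rpm ← 9656
throttle_to(1116): rpm ← 1116
final state: V = 35.32 m/s, rpm = 1116 → n = rpm/60 = 18.600000 rev/s
J = V / (n·D) = 35.32 / (18.600000 × 1.979) = 0.959538
regime bands: climb J<0.4184 | cruise [0.4184, 0.8368) | windmill J≥0.8368
J = 0.9595 → windmill

J = 0.9595, regime = windmill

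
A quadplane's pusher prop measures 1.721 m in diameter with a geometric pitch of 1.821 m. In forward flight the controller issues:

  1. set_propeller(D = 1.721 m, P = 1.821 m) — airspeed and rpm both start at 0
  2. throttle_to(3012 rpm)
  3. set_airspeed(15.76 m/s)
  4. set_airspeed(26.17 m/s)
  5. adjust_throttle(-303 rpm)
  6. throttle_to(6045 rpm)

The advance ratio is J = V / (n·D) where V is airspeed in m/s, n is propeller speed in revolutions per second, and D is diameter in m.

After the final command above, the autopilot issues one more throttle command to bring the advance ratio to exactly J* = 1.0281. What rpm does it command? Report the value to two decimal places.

rpm = 887.44

set_propeller: D = 1.721 m, P = 1.821 m (p = P/D = 1.058106); state ← (V=0, rpm=0)
throttle_to(3012): rpm ← 3012
set_airspeed(15.76): V ← 15.76 m/s
set_airspeed(26.17): V ← 26.17 m/s
adjust_throttle(-303): rpm ← 3012 -303 = 2709
throttle_to(6045): rpm ← 6045
final state: V = 26.17 m/s, rpm = 6045 → n = rpm/60 = 100.750000 rev/s
target J* = 1.0281; solve J* = V/(n·D) for n: n = V/(J*·D) = 26.17/(1.0281 × 1.721) = 14.790658 rev/s
rpm = 60·n = 887.439476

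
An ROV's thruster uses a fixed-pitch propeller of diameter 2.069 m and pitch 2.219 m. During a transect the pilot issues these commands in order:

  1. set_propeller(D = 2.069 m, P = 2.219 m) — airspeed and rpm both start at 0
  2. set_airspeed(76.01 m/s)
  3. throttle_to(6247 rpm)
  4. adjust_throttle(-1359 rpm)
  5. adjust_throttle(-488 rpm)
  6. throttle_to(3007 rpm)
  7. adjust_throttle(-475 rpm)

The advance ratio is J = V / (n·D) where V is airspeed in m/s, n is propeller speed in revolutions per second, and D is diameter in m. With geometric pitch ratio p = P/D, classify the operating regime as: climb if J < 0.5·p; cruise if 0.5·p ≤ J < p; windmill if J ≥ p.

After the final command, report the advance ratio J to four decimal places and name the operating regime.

set_propeller: D = 2.069 m, P = 2.219 m (p = P/D = 1.072499); state ← (V=0, rpm=0)
set_airspeed(76.01): V ← 76.01 m/s
throttle_to(6247): rpm ← 6247
adjust_throttle(-1359): rpm ← 6247 -1359 = 4888
adjust_throttle(-488): rpm ← 4888 -488 = 4400
throttle_to(3007): rpm ← 3007
adjust_throttle(-475): rpm ← 3007 -475 = 2532
final state: V = 76.01 m/s, rpm = 2532 → n = rpm/60 = 42.200000 rev/s
J = V / (n·D) = 76.01 / (42.200000 × 2.069) = 0.870558
regime bands: climb J<0.5362 | cruise [0.5362, 1.0725) | windmill J≥1.0725
J = 0.8706 → cruise

J = 0.8706, regime = cruise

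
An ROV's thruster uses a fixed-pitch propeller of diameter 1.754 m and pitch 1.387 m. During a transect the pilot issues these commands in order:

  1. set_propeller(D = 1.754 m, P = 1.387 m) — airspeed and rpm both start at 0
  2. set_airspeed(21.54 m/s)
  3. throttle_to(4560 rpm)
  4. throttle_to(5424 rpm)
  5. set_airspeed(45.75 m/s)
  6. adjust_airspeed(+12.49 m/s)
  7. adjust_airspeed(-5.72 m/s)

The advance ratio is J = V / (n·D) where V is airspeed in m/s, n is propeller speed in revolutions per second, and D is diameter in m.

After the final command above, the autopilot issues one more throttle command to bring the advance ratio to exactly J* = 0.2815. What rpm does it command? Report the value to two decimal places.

set_propeller: D = 1.754 m, P = 1.387 m (p = P/D = 0.790764); state ← (V=0, rpm=0)
set_airspeed(21.54): V ← 21.54 m/s
throttle_to(4560): rpm ← 4560
throttle_to(5424): rpm ← 5424
set_airspeed(45.75): V ← 45.75 m/s
adjust_airspeed(+12.49): V ← 45.75 +12.49 = 58.24 m/s
adjust_airspeed(-5.72): V ← 58.24 -5.72 = 52.52 m/s
final state: V = 52.52 m/s, rpm = 5424 → n = rpm/60 = 90.400000 rev/s
target J* = 0.2815; solve J* = V/(n·D) for n: n = V/(J*·D) = 52.52/(0.2815 × 1.754) = 106.369405 rev/s
rpm = 60·n = 6382.164289

rpm = 6382.16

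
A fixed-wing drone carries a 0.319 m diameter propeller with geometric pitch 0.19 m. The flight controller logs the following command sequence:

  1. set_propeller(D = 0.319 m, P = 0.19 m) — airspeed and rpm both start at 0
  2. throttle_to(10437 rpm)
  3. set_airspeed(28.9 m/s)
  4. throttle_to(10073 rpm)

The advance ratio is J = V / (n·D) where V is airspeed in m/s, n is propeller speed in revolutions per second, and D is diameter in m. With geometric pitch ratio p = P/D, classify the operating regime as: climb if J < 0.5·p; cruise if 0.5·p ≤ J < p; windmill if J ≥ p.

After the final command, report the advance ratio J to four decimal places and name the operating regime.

set_propeller: D = 0.319 m, P = 0.19 m (p = P/D = 0.595611); state ← (V=0, rpm=0)
throttle_to(10437): rpm ← 10437
set_airspeed(28.9): V ← 28.9 m/s
throttle_to(10073): rpm ← 10073
final state: V = 28.9 m/s, rpm = 10073 → n = rpm/60 = 167.883333 rev/s
J = V / (n·D) = 28.9 / (167.883333 × 0.319) = 0.539634
regime bands: climb J<0.2978 | cruise [0.2978, 0.5956) | windmill J≥0.5956
J = 0.5396 → cruise

J = 0.5396, regime = cruise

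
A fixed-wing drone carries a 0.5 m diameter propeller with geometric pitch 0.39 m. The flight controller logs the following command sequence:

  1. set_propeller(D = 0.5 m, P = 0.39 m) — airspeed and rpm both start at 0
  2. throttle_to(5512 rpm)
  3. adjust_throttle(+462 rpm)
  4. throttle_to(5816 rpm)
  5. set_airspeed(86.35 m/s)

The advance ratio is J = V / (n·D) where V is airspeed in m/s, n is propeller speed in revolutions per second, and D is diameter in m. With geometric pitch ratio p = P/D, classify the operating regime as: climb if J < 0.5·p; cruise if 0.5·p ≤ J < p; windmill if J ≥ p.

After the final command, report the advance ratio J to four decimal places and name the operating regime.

J = 1.7816, regime = windmill

set_propeller: D = 0.5 m, P = 0.39 m (p = P/D = 0.780000); state ← (V=0, rpm=0)
throttle_to(5512): rpm ← 5512
adjust_throttle(+462): rpm ← 5512 +462 = 5974
throttle_to(5816): rpm ← 5816
set_airspeed(86.35): V ← 86.35 m/s
final state: V = 86.35 m/s, rpm = 5816 → n = rpm/60 = 96.933333 rev/s
J = V / (n·D) = 86.35 / (96.933333 × 0.5) = 1.781637
regime bands: climb J<0.3900 | cruise [0.3900, 0.7800) | windmill J≥0.7800
J = 1.7816 → windmill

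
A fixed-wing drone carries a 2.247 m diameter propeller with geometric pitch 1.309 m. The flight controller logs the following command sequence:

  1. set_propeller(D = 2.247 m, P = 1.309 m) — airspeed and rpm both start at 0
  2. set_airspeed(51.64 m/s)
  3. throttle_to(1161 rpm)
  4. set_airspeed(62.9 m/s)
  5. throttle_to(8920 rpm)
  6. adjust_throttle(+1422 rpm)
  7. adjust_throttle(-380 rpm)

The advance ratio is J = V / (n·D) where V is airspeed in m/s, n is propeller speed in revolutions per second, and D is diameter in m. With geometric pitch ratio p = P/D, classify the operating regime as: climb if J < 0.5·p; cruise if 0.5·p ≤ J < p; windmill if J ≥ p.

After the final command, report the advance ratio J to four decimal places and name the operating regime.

set_propeller: D = 2.247 m, P = 1.309 m (p = P/D = 0.582555); state ← (V=0, rpm=0)
set_airspeed(51.64): V ← 51.64 m/s
throttle_to(1161): rpm ← 1161
set_airspeed(62.9): V ← 62.9 m/s
throttle_to(8920): rpm ← 8920
adjust_throttle(+1422): rpm ← 8920 +1422 = 10342
adjust_throttle(-380): rpm ← 10342 -380 = 9962
final state: V = 62.9 m/s, rpm = 9962 → n = rpm/60 = 166.033333 rev/s
J = V / (n·D) = 62.9 / (166.033333 × 2.247) = 0.168598
regime bands: climb J<0.2913 | cruise [0.2913, 0.5826) | windmill J≥0.5826
J = 0.1686 → climb

J = 0.1686, regime = climb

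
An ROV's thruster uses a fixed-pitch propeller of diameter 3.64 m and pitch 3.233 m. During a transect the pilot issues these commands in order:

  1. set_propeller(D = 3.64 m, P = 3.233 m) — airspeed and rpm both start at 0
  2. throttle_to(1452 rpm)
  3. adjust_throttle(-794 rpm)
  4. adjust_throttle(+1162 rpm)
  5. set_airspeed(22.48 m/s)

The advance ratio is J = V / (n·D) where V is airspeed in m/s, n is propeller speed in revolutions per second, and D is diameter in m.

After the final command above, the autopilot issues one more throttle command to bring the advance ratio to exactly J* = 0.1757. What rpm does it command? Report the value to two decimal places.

set_propeller: D = 3.64 m, P = 3.233 m (p = P/D = 0.888187); state ← (V=0, rpm=0)
throttle_to(1452): rpm ← 1452
adjust_throttle(-794): rpm ← 1452 -794 = 658
adjust_throttle(+1162): rpm ← 658 +1162 = 1820
set_airspeed(22.48): V ← 22.48 m/s
final state: V = 22.48 m/s, rpm = 1820 → n = rpm/60 = 30.333333 rev/s
target J* = 0.1757; solve J* = V/(n·D) for n: n = V/(J*·D) = 22.48/(0.1757 × 3.64) = 35.149825 rev/s
rpm = 60·n = 2108.989474

rpm = 2108.99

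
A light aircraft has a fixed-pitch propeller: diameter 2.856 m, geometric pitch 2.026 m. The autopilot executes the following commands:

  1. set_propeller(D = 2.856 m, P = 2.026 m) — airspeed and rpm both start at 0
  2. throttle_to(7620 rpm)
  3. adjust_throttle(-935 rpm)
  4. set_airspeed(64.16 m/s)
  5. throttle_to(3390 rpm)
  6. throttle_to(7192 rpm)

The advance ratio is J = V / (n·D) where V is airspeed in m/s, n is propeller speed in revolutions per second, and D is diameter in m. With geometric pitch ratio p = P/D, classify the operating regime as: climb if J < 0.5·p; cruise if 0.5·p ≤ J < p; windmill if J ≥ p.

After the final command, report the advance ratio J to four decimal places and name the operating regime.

set_propeller: D = 2.856 m, P = 2.026 m (p = P/D = 0.709384); state ← (V=0, rpm=0)
throttle_to(7620): rpm ← 7620
adjust_throttle(-935): rpm ← 7620 -935 = 6685
set_airspeed(64.16): V ← 64.16 m/s
throttle_to(3390): rpm ← 3390
throttle_to(7192): rpm ← 7192
final state: V = 64.16 m/s, rpm = 7192 → n = rpm/60 = 119.866667 rev/s
J = V / (n·D) = 64.16 / (119.866667 × 2.856) = 0.187416
regime bands: climb J<0.3547 | cruise [0.3547, 0.7094) | windmill J≥0.7094
J = 0.1874 → climb

J = 0.1874, regime = climb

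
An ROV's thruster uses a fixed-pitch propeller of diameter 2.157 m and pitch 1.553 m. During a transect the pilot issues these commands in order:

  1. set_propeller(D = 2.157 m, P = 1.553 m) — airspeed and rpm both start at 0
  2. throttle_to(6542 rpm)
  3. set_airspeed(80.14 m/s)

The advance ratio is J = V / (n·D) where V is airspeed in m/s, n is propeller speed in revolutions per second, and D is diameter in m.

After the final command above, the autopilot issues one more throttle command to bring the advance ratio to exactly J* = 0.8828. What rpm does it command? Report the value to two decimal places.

rpm = 2525.16

set_propeller: D = 2.157 m, P = 1.553 m (p = P/D = 0.719981); state ← (V=0, rpm=0)
throttle_to(6542): rpm ← 6542
set_airspeed(80.14): V ← 80.14 m/s
final state: V = 80.14 m/s, rpm = 6542 → n = rpm/60 = 109.033333 rev/s
target J* = 0.8828; solve J* = V/(n·D) for n: n = V/(J*·D) = 80.14/(0.8828 × 2.157) = 42.085924 rev/s
rpm = 60·n = 2525.155451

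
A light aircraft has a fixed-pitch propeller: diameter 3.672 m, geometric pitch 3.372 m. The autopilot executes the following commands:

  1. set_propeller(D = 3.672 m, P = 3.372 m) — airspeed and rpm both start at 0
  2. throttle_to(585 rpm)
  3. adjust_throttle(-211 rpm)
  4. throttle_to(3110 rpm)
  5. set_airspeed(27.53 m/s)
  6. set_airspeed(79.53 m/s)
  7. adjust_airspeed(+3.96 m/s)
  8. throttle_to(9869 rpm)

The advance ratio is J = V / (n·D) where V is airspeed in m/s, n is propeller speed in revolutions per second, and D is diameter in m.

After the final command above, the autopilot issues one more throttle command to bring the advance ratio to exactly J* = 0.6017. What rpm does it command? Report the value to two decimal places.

rpm = 2267.27

set_propeller: D = 3.672 m, P = 3.372 m (p = P/D = 0.918301); state ← (V=0, rpm=0)
throttle_to(585): rpm ← 585
adjust_throttle(-211): rpm ← 585 -211 = 374
throttle_to(3110): rpm ← 3110
set_airspeed(27.53): V ← 27.53 m/s
set_airspeed(79.53): V ← 79.53 m/s
adjust_airspeed(+3.96): V ← 79.53 +3.96 = 83.49 m/s
throttle_to(9869): rpm ← 9869
final state: V = 83.49 m/s, rpm = 9869 → n = rpm/60 = 164.483333 rev/s
target J* = 0.6017; solve J* = V/(n·D) for n: n = V/(J*·D) = 83.49/(0.6017 × 3.672) = 37.787815 rev/s
rpm = 60·n = 2267.268882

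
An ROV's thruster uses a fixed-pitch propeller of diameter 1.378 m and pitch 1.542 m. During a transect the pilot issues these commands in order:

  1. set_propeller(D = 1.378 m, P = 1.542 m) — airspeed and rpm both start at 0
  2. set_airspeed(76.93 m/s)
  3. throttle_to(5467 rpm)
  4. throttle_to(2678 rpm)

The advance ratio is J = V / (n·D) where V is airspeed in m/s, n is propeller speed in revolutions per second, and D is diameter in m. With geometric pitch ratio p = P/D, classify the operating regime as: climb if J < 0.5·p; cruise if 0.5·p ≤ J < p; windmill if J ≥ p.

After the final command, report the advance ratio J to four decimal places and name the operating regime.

J = 1.2508, regime = windmill

set_propeller: D = 1.378 m, P = 1.542 m (p = P/D = 1.119013); state ← (V=0, rpm=0)
set_airspeed(76.93): V ← 76.93 m/s
throttle_to(5467): rpm ← 5467
throttle_to(2678): rpm ← 2678
final state: V = 76.93 m/s, rpm = 2678 → n = rpm/60 = 44.633333 rev/s
J = V / (n·D) = 76.93 / (44.633333 × 1.378) = 1.250798
regime bands: climb J<0.5595 | cruise [0.5595, 1.1190) | windmill J≥1.1190
J = 1.2508 → windmill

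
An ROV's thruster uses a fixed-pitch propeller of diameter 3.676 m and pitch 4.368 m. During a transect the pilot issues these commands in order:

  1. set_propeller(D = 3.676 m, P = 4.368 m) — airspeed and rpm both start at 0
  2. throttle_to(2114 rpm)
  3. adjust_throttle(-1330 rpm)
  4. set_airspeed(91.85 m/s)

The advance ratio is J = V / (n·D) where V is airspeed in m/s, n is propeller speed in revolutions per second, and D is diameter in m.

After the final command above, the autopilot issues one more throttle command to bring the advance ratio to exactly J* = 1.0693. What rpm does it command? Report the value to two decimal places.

rpm = 1402.02

set_propeller: D = 3.676 m, P = 4.368 m (p = P/D = 1.188248); state ← (V=0, rpm=0)
throttle_to(2114): rpm ← 2114
adjust_throttle(-1330): rpm ← 2114 -1330 = 784
set_airspeed(91.85): V ← 91.85 m/s
final state: V = 91.85 m/s, rpm = 784 → n = rpm/60 = 13.066667 rev/s
target J* = 1.0693; solve J* = V/(n·D) for n: n = V/(J*·D) = 91.85/(1.0693 × 3.676) = 23.367061 rev/s
rpm = 60·n = 1402.023656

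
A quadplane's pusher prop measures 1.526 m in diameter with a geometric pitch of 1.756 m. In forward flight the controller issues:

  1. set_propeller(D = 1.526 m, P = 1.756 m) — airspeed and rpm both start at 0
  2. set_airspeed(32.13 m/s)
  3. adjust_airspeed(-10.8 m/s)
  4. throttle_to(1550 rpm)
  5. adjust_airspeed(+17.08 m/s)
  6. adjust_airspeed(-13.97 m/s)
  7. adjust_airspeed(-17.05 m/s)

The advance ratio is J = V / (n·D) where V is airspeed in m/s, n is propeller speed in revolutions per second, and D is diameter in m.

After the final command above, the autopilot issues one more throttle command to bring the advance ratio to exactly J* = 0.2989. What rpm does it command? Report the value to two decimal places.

rpm = 972.11

set_propeller: D = 1.526 m, P = 1.756 m (p = P/D = 1.150721); state ← (V=0, rpm=0)
set_airspeed(32.13): V ← 32.13 m/s
adjust_airspeed(-10.8): V ← 32.13 -10.8 = 21.33 m/s
throttle_to(1550): rpm ← 1550
adjust_airspeed(+17.08): V ← 21.33 +17.08 = 38.41 m/s
adjust_airspeed(-13.97): V ← 38.41 -13.97 = 24.44 m/s
adjust_airspeed(-17.05): V ← 24.44 -17.05 = 7.39 m/s
final state: V = 7.39 m/s, rpm = 1550 → n = rpm/60 = 25.833333 rev/s
target J* = 0.2989; solve J* = V/(n·D) for n: n = V/(J*·D) = 7.39/(0.2989 × 1.526) = 16.201827 rev/s
rpm = 60·n = 972.109618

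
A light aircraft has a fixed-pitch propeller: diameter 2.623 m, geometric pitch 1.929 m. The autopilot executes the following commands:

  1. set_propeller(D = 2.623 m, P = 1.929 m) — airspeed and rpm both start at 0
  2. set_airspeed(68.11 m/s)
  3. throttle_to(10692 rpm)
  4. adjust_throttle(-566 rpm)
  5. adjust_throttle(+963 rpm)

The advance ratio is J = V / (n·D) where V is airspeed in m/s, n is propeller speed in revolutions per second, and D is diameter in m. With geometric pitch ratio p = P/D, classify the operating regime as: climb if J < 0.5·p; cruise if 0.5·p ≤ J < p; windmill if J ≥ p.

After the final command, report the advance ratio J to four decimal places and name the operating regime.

J = 0.1405, regime = climb

set_propeller: D = 2.623 m, P = 1.929 m (p = P/D = 0.735417); state ← (V=0, rpm=0)
set_airspeed(68.11): V ← 68.11 m/s
throttle_to(10692): rpm ← 10692
adjust_throttle(-566): rpm ← 10692 -566 = 10126
adjust_throttle(+963): rpm ← 10126 +963 = 11089
final state: V = 68.11 m/s, rpm = 11089 → n = rpm/60 = 184.816667 rev/s
J = V / (n·D) = 68.11 / (184.816667 × 2.623) = 0.140498
regime bands: climb J<0.3677 | cruise [0.3677, 0.7354) | windmill J≥0.7354
J = 0.1405 → climb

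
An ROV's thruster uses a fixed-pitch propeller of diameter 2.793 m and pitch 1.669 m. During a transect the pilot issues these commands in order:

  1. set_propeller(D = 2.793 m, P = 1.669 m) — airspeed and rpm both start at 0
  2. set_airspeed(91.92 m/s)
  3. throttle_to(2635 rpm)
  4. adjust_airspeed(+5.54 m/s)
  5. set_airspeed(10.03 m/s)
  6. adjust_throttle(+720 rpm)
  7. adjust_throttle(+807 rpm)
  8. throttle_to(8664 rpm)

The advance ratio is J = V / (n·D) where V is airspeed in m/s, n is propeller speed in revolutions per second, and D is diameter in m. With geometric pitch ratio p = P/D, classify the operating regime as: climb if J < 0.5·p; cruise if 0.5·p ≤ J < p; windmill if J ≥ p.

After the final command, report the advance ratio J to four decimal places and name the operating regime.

set_propeller: D = 2.793 m, P = 1.669 m (p = P/D = 0.597565); state ← (V=0, rpm=0)
set_airspeed(91.92): V ← 91.92 m/s
throttle_to(2635): rpm ← 2635
adjust_airspeed(+5.54): V ← 91.92 +5.54 = 97.46 m/s
set_airspeed(10.03): V ← 10.03 m/s
adjust_throttle(+720): rpm ← 2635 +720 = 3355
adjust_throttle(+807): rpm ← 3355 +807 = 4162
throttle_to(8664): rpm ← 8664
final state: V = 10.03 m/s, rpm = 8664 → n = rpm/60 = 144.400000 rev/s
J = V / (n·D) = 10.03 / (144.400000 × 2.793) = 0.024869
regime bands: climb J<0.2988 | cruise [0.2988, 0.5976) | windmill J≥0.5976
J = 0.0249 → climb

J = 0.0249, regime = climb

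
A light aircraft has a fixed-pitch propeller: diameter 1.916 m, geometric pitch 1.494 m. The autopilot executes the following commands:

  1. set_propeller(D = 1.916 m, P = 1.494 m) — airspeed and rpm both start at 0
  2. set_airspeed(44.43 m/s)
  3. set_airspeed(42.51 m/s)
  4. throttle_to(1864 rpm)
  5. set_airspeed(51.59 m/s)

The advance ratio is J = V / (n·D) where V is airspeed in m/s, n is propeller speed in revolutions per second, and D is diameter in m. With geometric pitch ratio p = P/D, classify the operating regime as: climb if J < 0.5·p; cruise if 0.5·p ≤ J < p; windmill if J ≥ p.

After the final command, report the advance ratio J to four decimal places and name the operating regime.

J = 0.8667, regime = windmill

set_propeller: D = 1.916 m, P = 1.494 m (p = P/D = 0.779749); state ← (V=0, rpm=0)
set_airspeed(44.43): V ← 44.43 m/s
set_airspeed(42.51): V ← 42.51 m/s
throttle_to(1864): rpm ← 1864
set_airspeed(51.59): V ← 51.59 m/s
final state: V = 51.59 m/s, rpm = 1864 → n = rpm/60 = 31.066667 rev/s
J = V / (n·D) = 51.59 / (31.066667 × 1.916) = 0.866713
regime bands: climb J<0.3899 | cruise [0.3899, 0.7797) | windmill J≥0.7797
J = 0.8667 → windmill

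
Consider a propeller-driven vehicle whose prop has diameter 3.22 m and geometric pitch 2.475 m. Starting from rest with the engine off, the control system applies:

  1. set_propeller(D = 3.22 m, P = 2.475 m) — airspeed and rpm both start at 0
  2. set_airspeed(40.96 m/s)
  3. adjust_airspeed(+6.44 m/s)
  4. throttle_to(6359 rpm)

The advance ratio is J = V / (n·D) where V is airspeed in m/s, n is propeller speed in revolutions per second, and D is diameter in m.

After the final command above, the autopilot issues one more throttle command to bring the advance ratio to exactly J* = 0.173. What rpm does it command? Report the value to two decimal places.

rpm = 5105.37

set_propeller: D = 3.22 m, P = 2.475 m (p = P/D = 0.768634); state ← (V=0, rpm=0)
set_airspeed(40.96): V ← 40.96 m/s
adjust_airspeed(+6.44): V ← 40.96 +6.44 = 47.4 m/s
throttle_to(6359): rpm ← 6359
final state: V = 47.4 m/s, rpm = 6359 → n = rpm/60 = 105.983333 rev/s
target J* = 0.173; solve J* = V/(n·D) for n: n = V/(J*·D) = 47.4/(0.173 × 3.22) = 85.089577 rev/s
rpm = 60·n = 5105.374645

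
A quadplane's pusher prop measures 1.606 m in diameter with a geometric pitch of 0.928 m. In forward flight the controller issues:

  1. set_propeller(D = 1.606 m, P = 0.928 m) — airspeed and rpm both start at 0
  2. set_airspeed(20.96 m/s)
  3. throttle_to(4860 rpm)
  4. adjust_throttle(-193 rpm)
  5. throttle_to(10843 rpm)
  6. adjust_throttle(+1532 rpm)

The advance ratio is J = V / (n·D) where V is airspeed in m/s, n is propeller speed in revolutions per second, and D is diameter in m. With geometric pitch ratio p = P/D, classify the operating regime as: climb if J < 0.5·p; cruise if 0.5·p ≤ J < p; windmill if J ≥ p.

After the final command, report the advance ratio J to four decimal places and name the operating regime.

J = 0.0633, regime = climb

set_propeller: D = 1.606 m, P = 0.928 m (p = P/D = 0.577833); state ← (V=0, rpm=0)
set_airspeed(20.96): V ← 20.96 m/s
throttle_to(4860): rpm ← 4860
adjust_throttle(-193): rpm ← 4860 -193 = 4667
throttle_to(10843): rpm ← 10843
adjust_throttle(+1532): rpm ← 10843 +1532 = 12375
final state: V = 20.96 m/s, rpm = 12375 → n = rpm/60 = 206.250000 rev/s
J = V / (n·D) = 20.96 / (206.250000 × 1.606) = 0.063278
regime bands: climb J<0.2889 | cruise [0.2889, 0.5778) | windmill J≥0.5778
J = 0.0633 → climb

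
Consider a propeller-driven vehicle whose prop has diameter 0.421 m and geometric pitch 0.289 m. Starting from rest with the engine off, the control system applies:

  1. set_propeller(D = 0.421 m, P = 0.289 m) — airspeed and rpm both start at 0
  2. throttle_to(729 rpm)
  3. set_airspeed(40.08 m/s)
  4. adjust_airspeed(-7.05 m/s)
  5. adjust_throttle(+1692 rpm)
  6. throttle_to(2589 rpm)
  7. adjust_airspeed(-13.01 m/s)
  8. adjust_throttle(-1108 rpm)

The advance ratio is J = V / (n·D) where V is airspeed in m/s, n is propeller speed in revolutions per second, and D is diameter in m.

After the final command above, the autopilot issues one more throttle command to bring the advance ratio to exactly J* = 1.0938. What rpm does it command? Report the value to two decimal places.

rpm = 2608.53

set_propeller: D = 0.421 m, P = 0.289 m (p = P/D = 0.686461); state ← (V=0, rpm=0)
throttle_to(729): rpm ← 729
set_airspeed(40.08): V ← 40.08 m/s
adjust_airspeed(-7.05): V ← 40.08 -7.05 = 33.03 m/s
adjust_throttle(+1692): rpm ← 729 +1692 = 2421
throttle_to(2589): rpm ← 2589
adjust_airspeed(-13.01): V ← 33.03 -13.01 = 20.02 m/s
adjust_throttle(-1108): rpm ← 2589 -1108 = 1481
final state: V = 20.02 m/s, rpm = 1481 → n = rpm/60 = 24.683333 rev/s
target J* = 1.0938; solve J* = V/(n·D) for n: n = V/(J*·D) = 20.02/(1.0938 × 0.421) = 43.475447 rev/s
rpm = 60·n = 2608.526834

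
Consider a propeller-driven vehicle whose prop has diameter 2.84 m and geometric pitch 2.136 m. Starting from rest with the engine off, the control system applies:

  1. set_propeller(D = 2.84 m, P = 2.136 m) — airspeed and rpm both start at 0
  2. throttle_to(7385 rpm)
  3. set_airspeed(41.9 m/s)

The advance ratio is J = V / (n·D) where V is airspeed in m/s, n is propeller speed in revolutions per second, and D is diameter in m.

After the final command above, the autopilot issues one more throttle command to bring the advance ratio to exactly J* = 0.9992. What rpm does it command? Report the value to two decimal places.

set_propeller: D = 2.84 m, P = 2.136 m (p = P/D = 0.752113); state ← (V=0, rpm=0)
throttle_to(7385): rpm ← 7385
set_airspeed(41.9): V ← 41.9 m/s
final state: V = 41.9 m/s, rpm = 7385 → n = rpm/60 = 123.083333 rev/s
target J* = 0.9992; solve J* = V/(n·D) for n: n = V/(J*·D) = 41.9/(0.9992 × 2.84) = 14.765333 rev/s
rpm = 60·n = 885.920004

rpm = 885.92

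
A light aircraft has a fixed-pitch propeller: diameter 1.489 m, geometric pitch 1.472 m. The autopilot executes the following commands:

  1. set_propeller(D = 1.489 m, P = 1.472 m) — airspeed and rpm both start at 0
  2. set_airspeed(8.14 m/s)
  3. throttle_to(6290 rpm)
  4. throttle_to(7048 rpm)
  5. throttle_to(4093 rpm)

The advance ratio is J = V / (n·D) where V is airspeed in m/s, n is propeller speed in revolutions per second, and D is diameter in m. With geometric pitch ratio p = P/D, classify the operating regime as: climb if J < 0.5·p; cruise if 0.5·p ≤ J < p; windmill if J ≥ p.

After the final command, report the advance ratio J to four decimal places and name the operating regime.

J = 0.0801, regime = climb

set_propeller: D = 1.489 m, P = 1.472 m (p = P/D = 0.988583); state ← (V=0, rpm=0)
set_airspeed(8.14): V ← 8.14 m/s
throttle_to(6290): rpm ← 6290
throttle_to(7048): rpm ← 7048
throttle_to(4093): rpm ← 4093
final state: V = 8.14 m/s, rpm = 4093 → n = rpm/60 = 68.216667 rev/s
J = V / (n·D) = 8.14 / (68.216667 × 1.489) = 0.080138
regime bands: climb J<0.4943 | cruise [0.4943, 0.9886) | windmill J≥0.9886
J = 0.0801 → climb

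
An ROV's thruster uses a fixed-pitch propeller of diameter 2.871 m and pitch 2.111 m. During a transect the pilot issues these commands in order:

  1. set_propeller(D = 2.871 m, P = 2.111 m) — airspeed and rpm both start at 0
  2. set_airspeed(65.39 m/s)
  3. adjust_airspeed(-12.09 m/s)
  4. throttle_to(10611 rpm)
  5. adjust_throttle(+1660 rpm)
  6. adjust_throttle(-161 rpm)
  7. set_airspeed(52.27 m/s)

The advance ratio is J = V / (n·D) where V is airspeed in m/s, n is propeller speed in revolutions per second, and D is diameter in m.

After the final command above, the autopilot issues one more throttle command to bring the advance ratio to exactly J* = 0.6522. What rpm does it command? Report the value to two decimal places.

rpm = 1674.90

set_propeller: D = 2.871 m, P = 2.111 m (p = P/D = 0.735284); state ← (V=0, rpm=0)
set_airspeed(65.39): V ← 65.39 m/s
adjust_airspeed(-12.09): V ← 65.39 -12.09 = 53.3 m/s
throttle_to(10611): rpm ← 10611
adjust_throttle(+1660): rpm ← 10611 +1660 = 12271
adjust_throttle(-161): rpm ← 12271 -161 = 12110
set_airspeed(52.27): V ← 52.27 m/s
final state: V = 52.27 m/s, rpm = 12110 → n = rpm/60 = 201.833333 rev/s
target J* = 0.6522; solve J* = V/(n·D) for n: n = V/(J*·D) = 52.27/(0.6522 × 2.871) = 27.915057 rev/s
rpm = 60·n = 1674.903397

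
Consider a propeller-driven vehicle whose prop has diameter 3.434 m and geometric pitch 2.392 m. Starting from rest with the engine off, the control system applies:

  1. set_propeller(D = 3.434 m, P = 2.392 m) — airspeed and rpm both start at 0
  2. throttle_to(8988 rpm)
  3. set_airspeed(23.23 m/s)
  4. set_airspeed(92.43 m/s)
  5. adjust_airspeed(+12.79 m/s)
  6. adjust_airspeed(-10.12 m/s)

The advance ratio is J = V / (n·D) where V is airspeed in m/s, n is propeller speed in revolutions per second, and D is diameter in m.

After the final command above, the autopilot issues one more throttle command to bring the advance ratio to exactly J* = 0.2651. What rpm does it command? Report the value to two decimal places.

set_propeller: D = 3.434 m, P = 2.392 m (p = P/D = 0.696564); state ← (V=0, rpm=0)
throttle_to(8988): rpm ← 8988
set_airspeed(23.23): V ← 23.23 m/s
set_airspeed(92.43): V ← 92.43 m/s
adjust_airspeed(+12.79): V ← 92.43 +12.79 = 105.22 m/s
adjust_airspeed(-10.12): V ← 105.22 -10.12 = 95.1 m/s
final state: V = 95.1 m/s, rpm = 8988 → n = rpm/60 = 149.800000 rev/s
target J* = 0.2651; solve J* = V/(n·D) for n: n = V/(J*·D) = 95.1/(0.2651 × 3.434) = 104.464925 rev/s
rpm = 60·n = 6267.895523

rpm = 6267.90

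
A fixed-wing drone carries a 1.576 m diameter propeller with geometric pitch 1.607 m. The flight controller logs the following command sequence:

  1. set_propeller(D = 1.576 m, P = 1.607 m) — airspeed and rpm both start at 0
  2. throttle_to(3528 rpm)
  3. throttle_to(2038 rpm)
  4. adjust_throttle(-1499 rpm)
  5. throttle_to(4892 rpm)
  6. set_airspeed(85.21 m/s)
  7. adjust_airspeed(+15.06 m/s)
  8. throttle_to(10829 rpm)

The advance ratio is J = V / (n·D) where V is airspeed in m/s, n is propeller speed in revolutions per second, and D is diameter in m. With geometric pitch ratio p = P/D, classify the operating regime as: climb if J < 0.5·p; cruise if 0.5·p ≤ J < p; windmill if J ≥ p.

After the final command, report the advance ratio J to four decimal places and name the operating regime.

set_propeller: D = 1.576 m, P = 1.607 m (p = P/D = 1.019670); state ← (V=0, rpm=0)
throttle_to(3528): rpm ← 3528
throttle_to(2038): rpm ← 2038
adjust_throttle(-1499): rpm ← 2038 -1499 = 539
throttle_to(4892): rpm ← 4892
set_airspeed(85.21): V ← 85.21 m/s
adjust_airspeed(+15.06): V ← 85.21 +15.06 = 100.27 m/s
throttle_to(10829): rpm ← 10829
final state: V = 100.27 m/s, rpm = 10829 → n = rpm/60 = 180.483333 rev/s
J = V / (n·D) = 100.27 / (180.483333 × 1.576) = 0.352515
regime bands: climb J<0.5098 | cruise [0.5098, 1.0197) | windmill J≥1.0197
J = 0.3525 → climb

J = 0.3525, regime = climb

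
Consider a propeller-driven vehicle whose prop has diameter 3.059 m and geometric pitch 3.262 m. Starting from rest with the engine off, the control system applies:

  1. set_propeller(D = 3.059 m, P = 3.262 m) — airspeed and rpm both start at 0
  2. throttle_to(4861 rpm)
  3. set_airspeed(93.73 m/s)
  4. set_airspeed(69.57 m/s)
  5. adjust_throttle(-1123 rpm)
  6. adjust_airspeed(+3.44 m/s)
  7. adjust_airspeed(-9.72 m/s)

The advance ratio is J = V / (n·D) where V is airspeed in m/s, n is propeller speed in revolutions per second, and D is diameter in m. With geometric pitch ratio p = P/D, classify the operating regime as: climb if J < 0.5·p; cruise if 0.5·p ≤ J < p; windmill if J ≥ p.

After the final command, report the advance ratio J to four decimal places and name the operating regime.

set_propeller: D = 3.059 m, P = 3.262 m (p = P/D = 1.066362); state ← (V=0, rpm=0)
throttle_to(4861): rpm ← 4861
set_airspeed(93.73): V ← 93.73 m/s
set_airspeed(69.57): V ← 69.57 m/s
adjust_throttle(-1123): rpm ← 4861 -1123 = 3738
adjust_airspeed(+3.44): V ← 69.57 +3.44 = 73.01 m/s
adjust_airspeed(-9.72): V ← 73.01 -9.72 = 63.29 m/s
final state: V = 63.29 m/s, rpm = 3738 → n = rpm/60 = 62.300000 rev/s
J = V / (n·D) = 63.29 / (62.300000 × 3.059) = 0.332099
regime bands: climb J<0.5332 | cruise [0.5332, 1.0664) | windmill J≥1.0664
J = 0.3321 → climb

J = 0.3321, regime = climb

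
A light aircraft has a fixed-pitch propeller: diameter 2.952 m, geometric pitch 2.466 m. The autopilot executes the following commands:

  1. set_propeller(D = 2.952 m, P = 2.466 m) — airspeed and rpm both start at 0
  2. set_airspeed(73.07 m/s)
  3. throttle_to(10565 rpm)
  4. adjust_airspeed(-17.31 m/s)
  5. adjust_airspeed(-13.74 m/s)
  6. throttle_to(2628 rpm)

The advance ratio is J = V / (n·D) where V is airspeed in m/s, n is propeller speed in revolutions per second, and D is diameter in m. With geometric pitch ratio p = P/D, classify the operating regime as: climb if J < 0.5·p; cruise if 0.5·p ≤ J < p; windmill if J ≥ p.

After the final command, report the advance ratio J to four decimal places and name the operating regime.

set_propeller: D = 2.952 m, P = 2.466 m (p = P/D = 0.835366); state ← (V=0, rpm=0)
set_airspeed(73.07): V ← 73.07 m/s
throttle_to(10565): rpm ← 10565
adjust_airspeed(-17.31): V ← 73.07 -17.31 = 55.76 m/s
adjust_airspeed(-13.74): V ← 55.76 -13.74 = 42.02 m/s
throttle_to(2628): rpm ← 2628
final state: V = 42.02 m/s, rpm = 2628 → n = rpm/60 = 43.800000 rev/s
J = V / (n·D) = 42.02 / (43.800000 × 2.952) = 0.324987
regime bands: climb J<0.4177 | cruise [0.4177, 0.8354) | windmill J≥0.8354
J = 0.3250 → climb

J = 0.3250, regime = climb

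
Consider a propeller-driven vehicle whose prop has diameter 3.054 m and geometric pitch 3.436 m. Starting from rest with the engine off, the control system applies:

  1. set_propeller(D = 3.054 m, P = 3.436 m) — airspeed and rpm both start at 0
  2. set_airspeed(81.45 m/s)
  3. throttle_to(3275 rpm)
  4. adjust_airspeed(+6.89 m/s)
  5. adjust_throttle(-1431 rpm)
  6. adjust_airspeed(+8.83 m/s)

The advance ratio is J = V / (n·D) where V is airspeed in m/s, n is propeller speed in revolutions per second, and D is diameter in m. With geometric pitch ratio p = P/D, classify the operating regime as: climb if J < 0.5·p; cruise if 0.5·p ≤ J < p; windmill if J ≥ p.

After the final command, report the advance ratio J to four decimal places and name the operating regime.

J = 1.0353, regime = cruise

set_propeller: D = 3.054 m, P = 3.436 m (p = P/D = 1.125082); state ← (V=0, rpm=0)
set_airspeed(81.45): V ← 81.45 m/s
throttle_to(3275): rpm ← 3275
adjust_airspeed(+6.89): V ← 81.45 +6.89 = 88.34 m/s
adjust_throttle(-1431): rpm ← 3275 -1431 = 1844
adjust_airspeed(+8.83): V ← 88.34 +8.83 = 97.17 m/s
final state: V = 97.17 m/s, rpm = 1844 → n = rpm/60 = 30.733333 rev/s
J = V / (n·D) = 97.17 / (30.733333 × 3.054) = 1.035270
regime bands: climb J<0.5625 | cruise [0.5625, 1.1251) | windmill J≥1.1251
J = 1.0353 → cruise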